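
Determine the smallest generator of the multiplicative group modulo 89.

φ(89) = 89 − 1 = 88 = 2^3 · 11.
Test candidates g = 2, 3, … against the prime factors q ∈ {2, 11} of φ(89): g is a generator iff g^(88/q) ≢ 1 for every such q.
g = 2: 2^44 ≡ 1 — hits 1, so not a primitive root.
g = 3: 3^44 ≡ 88; 3^8 ≡ 64 — none is 1, so 3 is a primitive root.
So 3 is the smallest generator of (Z/89Z)^×.

3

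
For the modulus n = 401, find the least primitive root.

3

φ(401) = 401 − 1 = 400 = 2^4 · 5^2.
Test candidates g = 2, 3, … against the prime factors q ∈ {2, 5} of φ(401): g is a generator iff g^(400/q) ≢ 1 for every such q.
g = 2: 2^200 ≡ 1 — hits 1, so not a primitive root.
g = 3: 3^200 ≡ 400; 3^80 ≡ 72 — none is 1, so 3 is a primitive root.
The smallest primitive root modulo 401 is 3.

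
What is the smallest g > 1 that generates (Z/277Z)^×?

5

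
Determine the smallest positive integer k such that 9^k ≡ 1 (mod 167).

83

ord(9) | φ(167) = 167 − 1 = 166 = 2 · 83.
Divisors of 166: 1, 2, 83, 166.
Compute 9^d (mod 167) for the divisors d until we hit 1:
9^1 ≡ 9
9^2 ≡ 81
9^83 ≡ 1
The smallest such exponent is 83, so the order of 9 is 83.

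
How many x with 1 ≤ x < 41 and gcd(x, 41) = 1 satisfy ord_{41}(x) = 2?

1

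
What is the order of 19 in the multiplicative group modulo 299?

The order of 19 must divide φ(299) = φ(13·23) = (13−1)·(23−1) = 12·22 = 264 = 2^3 · 3 · 11.
Divisors of 264: 1, 2, 3, 4, 6, 8, 11, 12, 22, 24, 33, 44, 66, 88, 132, 264.
Compute 19^d (mod 299) for the divisors d until we hit 1:
19^1 ≡ 19
19^2 ≡ 62
19^3 ≡ 281
19^4 ≡ 256
19^6 ≡ 25
19^8 ≡ 55
19^11 ≡ 206
19^12 ≡ 27
19^22 ≡ 277
19^24 ≡ 131
19^33 ≡ 252
19^44 ≡ 185
19^66 ≡ 116
19^88 ≡ 139
19^132 ≡ 1
Therefore the multiplicative order of 19 modulo 299 is 132.

132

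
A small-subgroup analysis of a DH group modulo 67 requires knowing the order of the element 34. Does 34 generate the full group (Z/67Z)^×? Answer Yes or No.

φ(67) = 67 − 1 = 66 = 2 · 3 · 11.
Test 34^(66/q) mod 67 for each prime factor q of 66:
34^33 ≡ 66 (mod 67)  [q = 2: ≢ 1 ✓]
34^22 ≡ 29 (mod 67)  [q = 3: ≢ 1 ✓]
34^6 ≡ 22 (mod 67)  [q = 11: ≢ 1 ✓]
Every test exponent gives a nontrivial residue, hence 34 generates the full group.

Yes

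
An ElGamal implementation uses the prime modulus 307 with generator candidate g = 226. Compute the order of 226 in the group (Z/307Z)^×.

34

ord(226) | φ(307) = 307 − 1 = 306 = 2 · 3^2 · 17.
Divisors of 306: 1, 2, 3, 6, 9, 17, 18, 34, 51, 102, 153, 306.
Compute 226^d (mod 307) for the divisors d until we hit 1:
226^1 ≡ 226 (mod 307)
226^2 ≡ 114 (mod 307)
226^3 ≡ 283 (mod 307)
226^6 ≡ 269 (mod 307)
226^9 ≡ 298 (mod 307)
226^17 ≡ 306 (mod 307)
226^18 ≡ 81 (mod 307)
226^34 ≡ 1 (mod 307) ✓
Hence ord(226) = 34.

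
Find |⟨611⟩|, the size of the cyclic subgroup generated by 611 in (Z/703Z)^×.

36

Since 611 ∈ (Z/703Z)^×, its order divides φ(703) = φ(19·37) = (19−1)·(37−1) = 18·36 = 648 = 2^3 · 3^4.
Divisors of 648: 1, 2, 3, 4, 6, 8, 9, 12, 18, 24, 27, 36, 54, 72, 81, 108, 162, 216, 324, 648.
Compute 611^d (mod 703) for the divisors d until we hit 1:
611^1 ≡ 611
611^2 ≡ 28
611^3 ≡ 236
611^4 ≡ 81
611^6 ≡ 159
611^8 ≡ 234
611^9 ≡ 265
611^12 ≡ 676
611^18 ≡ 628
611^24 ≡ 26
611^27 ≡ 512
611^36 ≡ 1
So ord_703(611) = 36.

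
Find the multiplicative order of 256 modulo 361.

171

By Lagrange's theorem, ord_361(256) divides φ(361) = φ(19^2) = 19·(19−1) = 342 = 2 · 3^2 · 19.
Divisors of 342: 1, 2, 3, 6, 9, 18, 19, 38, 57, 114, 171, 342.
Compute 256^d (mod 361) for the divisors d until we hit 1:
256^1 ≡ 256 (mod 361)
256^2 ≡ 195 (mod 361)
256^3 ≡ 102 (mod 361)
256^6 ≡ 296 (mod 361)
256^9 ≡ 229 (mod 361)
256^18 ≡ 96 (mod 361)
256^19 ≡ 28 (mod 361)
256^38 ≡ 62 (mod 361)
256^57 ≡ 292 (mod 361)
256^114 ≡ 68 (mod 361)
256^171 ≡ 1 (mod 361) ✓
Hence ord(256) = 171.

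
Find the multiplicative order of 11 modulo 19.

ord(11) | φ(19) = 19 − 1 = 18 = 2 · 3^2.
Divisors of 18: 1, 2, 3, 6, 9, 18.
Compute 11^d (mod 19) for the divisors d until we hit 1:
11^1 ≡ 11 (mod 19)
11^2 ≡ 7 (mod 19)
11^3 ≡ 1 (mod 19) ✓
Hence ord(11) = 3.

3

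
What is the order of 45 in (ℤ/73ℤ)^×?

72

ord(45) | φ(73) = 73 − 1 = 72 = 2^3 · 3^2.
Divisors of 72: 1, 2, 3, 4, 6, 8, 9, 12, 18, 24, 36, 72.
Compute 45^d (mod 73) for the divisors d until we hit 1:
45^1 ≡ 45
45^2 ≡ 54
45^3 ≡ 21
45^4 ≡ 69
45^6 ≡ 3
45^8 ≡ 16
45^9 ≡ 63
45^12 ≡ 9
45^18 ≡ 27
45^24 ≡ 8
45^36 ≡ 72
45^72 ≡ 1
The smallest such exponent is 72, so the order of 45 is 72.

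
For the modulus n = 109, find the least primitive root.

6

φ(109) = 109 − 1 = 108 = 2^2 · 3^3.
g is a primitive root iff g^(108/q) ≢ 1 (mod 109) for each prime q ∈ {2, 3}.
g = 2: 2^54 ≡ 108; 2^36 ≡ 1 — hits 1, so not a primitive root.
g = 3: 3^54 ≡ 1 — hits 1, so not a primitive root.
g = 4: 4^54 ≡ 1 — hits 1, so not a primitive root.
g = 5: 5^54 ≡ 1 — hits 1, so not a primitive root.
g = 6: 6^54 ≡ 108; 6^36 ≡ 63 — none is 1, so 6 is a primitive root.
Hence the least primitive root of 109 is 6.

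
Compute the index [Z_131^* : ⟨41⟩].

By Lagrange's theorem, ord_131(41) divides φ(131) = 131 − 1 = 130 = 2 · 5 · 13.
Divisors of 130: 1, 2, 5, 10, 13, 26, 65, 130.
Test each divisor d:
41^1 ≡ 41
41^2 ≡ 109
41^5 ≡ 63
41^10 ≡ 39
41^13 ≡ 61
41^26 ≡ 53
41^65 ≡ 1
The order of 41 is 65, so the subgroup it generates has 65 elements.
Index = |(Z/131Z)^×| / |⟨41⟩| = 130 / 65 = 2.

2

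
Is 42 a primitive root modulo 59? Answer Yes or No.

Yes

φ(59) = 59 − 1 = 58 = 2 · 29.
An element g generates (Z/59Z)^× iff g^(58/q) ≢ 1 (mod 59) for each prime q ∈ {2, 29}.
42^29 ≡ 58 (mod 59)  [q = 2: ≢ 1 ✓]
42^2 ≡ 53 (mod 59)  [q = 29: ≢ 1 ✓]
None equal 1, so ord_59(42) = 58: 42 is a primitive root.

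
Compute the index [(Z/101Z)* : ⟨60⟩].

Since 60 ∈ (Z/101Z)^×, its order divides φ(101) = 101 − 1 = 100 = 2^2 · 5^2.
Divisors of 100: 1, 2, 4, 5, 10, 20, 25, 50, 100.
Test each divisor d:
60^1 ≡ 60
60^2 ≡ 65
60^4 ≡ 84
60^5 ≡ 91
60^10 ≡ 100
60^20 ≡ 1
So ord_101(60) = 20, hence |⟨60⟩| = 20.
The index is φ(101) / ord(60) = 100 / 20 = 5.

5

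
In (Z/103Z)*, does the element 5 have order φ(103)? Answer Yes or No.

Yes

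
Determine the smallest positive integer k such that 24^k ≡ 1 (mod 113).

The order of 24 must divide φ(113) = 113 − 1 = 112 = 2^4 · 7.
Divisors of 112: 1, 2, 4, 7, 8, 14, 16, 28, 56, 112.
Evaluate successive powers at the divisors of 112:
24^1 ≡ 24 (mod 113)
24^2 ≡ 11 (mod 113)
24^4 ≡ 8 (mod 113)
24^7 ≡ 78 (mod 113)
24^8 ≡ 64 (mod 113)
24^14 ≡ 95 (mod 113)
24^16 ≡ 28 (mod 113)
24^28 ≡ 98 (mod 113)
24^56 ≡ 112 (mod 113)
24^112 ≡ 1 (mod 113) ✓
Therefore the multiplicative order of 24 modulo 113 is 112.

112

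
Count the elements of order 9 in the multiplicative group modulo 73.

6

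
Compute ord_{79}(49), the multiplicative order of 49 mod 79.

ord(49) | φ(79) = 79 − 1 = 78 = 2 · 3 · 13.
Divisors of 78: 1, 2, 3, 6, 13, 26, 39, 78.
Test each divisor d:
49^1 ≡ 49 (mod 79)
49^2 ≡ 31 (mod 79)
49^3 ≡ 18 (mod 79)
49^6 ≡ 8 (mod 79)
49^13 ≡ 55 (mod 79)
49^26 ≡ 23 (mod 79)
49^39 ≡ 1 (mod 79) ✓
Therefore the multiplicative order of 49 modulo 79 is 39.

39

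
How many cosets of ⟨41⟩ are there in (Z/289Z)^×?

1

The order of 41 must divide φ(289) = φ(17^2) = 17·(17−1) = 272 = 2^4 · 17.
Divisors of 272: 1, 2, 4, 8, 16, 17, 34, 68, 136, 272.
Evaluate successive powers at the divisors of 272:
41^1 ≡ 41
41^2 ≡ 236
41^4 ≡ 208
41^8 ≡ 203
41^16 ≡ 171
41^17 ≡ 75
41^34 ≡ 134
41^68 ≡ 38
41^136 ≡ 288
41^272 ≡ 1
So ord_289(41) = 272, hence |⟨41⟩| = 272.
[(Z/289Z)^× : ⟨41⟩] = 272/272 = 1.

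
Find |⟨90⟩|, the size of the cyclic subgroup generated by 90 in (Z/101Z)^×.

100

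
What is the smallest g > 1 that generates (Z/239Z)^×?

7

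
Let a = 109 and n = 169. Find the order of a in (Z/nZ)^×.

52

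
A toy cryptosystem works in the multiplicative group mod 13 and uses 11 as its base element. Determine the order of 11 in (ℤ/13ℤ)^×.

12

Since 11 ∈ (Z/13Z)^×, its order divides φ(13) = 13 − 1 = 12 = 2^2 · 3.
Divisors of 12: 1, 2, 3, 4, 6, 12.
Evaluate successive powers at the divisors of 12:
11^1 ≡ 11 (mod 13)
11^2 ≡ 4 (mod 13)
11^3 ≡ 5 (mod 13)
11^4 ≡ 3 (mod 13)
11^6 ≡ 12 (mod 13)
11^12 ≡ 1 (mod 13) ✓
The smallest such exponent is 12, so the order of 11 is 12.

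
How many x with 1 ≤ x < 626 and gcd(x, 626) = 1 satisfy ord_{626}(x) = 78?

24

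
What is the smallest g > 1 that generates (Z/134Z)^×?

φ(134) = φ(2)·φ(67) = 1·66 = 66 = 2 · 3 · 11.
g is a primitive root iff g^(66/q) ≢ 1 (mod 134) for each prime q ∈ {2, 3, 11}.
g = 2: gcd(2, 134) = 2 > 1, not a unit — skip.
g = 3: 3^33 ≡ 133; 3^22 ≡ 1 — hits 1, so not a primitive root.
g = 4: gcd(4, 134) = 2 > 1, not a unit — skip.
g = 5: 5^33 ≡ 133; 5^22 ≡ 1 — hits 1, so not a primitive root.
g = 6: gcd(6, 134) = 2 > 1, not a unit — skip.
g = 7: 7^33 ≡ 133; 7^22 ≡ 29; 7^6 ≡ 131 — none is 1, so 7 is a primitive root.
So 7 is the smallest generator of (Z/134Z)^×.

7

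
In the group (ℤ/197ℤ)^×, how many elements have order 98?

42

φ(197) = 197 − 1 = 196 = 2^2 · 7^2.
Since (Z/197Z)^× is cyclic of order 196, the number of elements of order d is φ(d) when d | 196 and 0 otherwise.
98 = 2 · 7^2 divides 196, and φ(98) = 42.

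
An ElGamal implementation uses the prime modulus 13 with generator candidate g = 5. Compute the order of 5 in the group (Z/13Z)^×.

4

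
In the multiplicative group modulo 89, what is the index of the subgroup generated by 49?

2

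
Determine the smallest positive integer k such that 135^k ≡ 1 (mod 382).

95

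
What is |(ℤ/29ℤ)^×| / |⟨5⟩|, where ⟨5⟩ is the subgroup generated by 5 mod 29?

By Lagrange's theorem, ord_29(5) divides φ(29) = 29 − 1 = 28 = 2^2 · 7.
Divisors of 28: 1, 2, 4, 7, 14, 28.
Check 5^d mod 29 for each divisor in increasing order:
5^1 ≡ 5 (mod 29)
5^2 ≡ 25 (mod 29)
5^4 ≡ 16 (mod 29)
5^7 ≡ 28 (mod 29)
5^14 ≡ 1 (mod 29) ✓
Thus |⟨5⟩| = ord(5) = 14.
Index = |(Z/29Z)^×| / |⟨5⟩| = 28 / 14 = 2.

2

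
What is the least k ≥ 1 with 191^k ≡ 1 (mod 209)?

The order of 191 must divide φ(209) = φ(11·19) = (11−1)·(19−1) = 10·18 = 180 = 2^2 · 3^2 · 5.
Divisors of 180: 1, 2, 3, 4, 5, 6, 9, 10, 12, 15, 18, 20, 30, 36, 45, 60, 90, 180.
Test each divisor d:
191^1 ≡ 191
191^2 ≡ 115
191^3 ≡ 20
191^4 ≡ 58
191^5 ≡ 1
Hence ord(191) = 5.

5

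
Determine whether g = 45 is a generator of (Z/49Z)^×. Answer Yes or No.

Yes

φ(49) = φ(7^2) = 7·(7−1) = 42 = 2 · 3 · 7.
Test 45^(42/q) mod 49 for each prime factor q of 42:
45^21 ≡ 48 (mod 49)  [q = 2: ≢ 1 ✓]
45^14 ≡ 30 (mod 49)  [q = 3: ≢ 1 ✓]
45^6 ≡ 29 (mod 49)  [q = 7: ≢ 1 ✓]
Every test exponent gives a nontrivial residue, hence 45 generates the full group.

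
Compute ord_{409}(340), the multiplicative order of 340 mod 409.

34

By Lagrange's theorem, ord_409(340) divides φ(409) = 409 − 1 = 408 = 2^3 · 3 · 17.
Divisors of 408: 1, 2, 3, 4, 6, 8, 12, 17, 24, 34, 51, 68, 102, 136, 204, 408.
Check 340^d mod 409 for each divisor in increasing order:
340^1 ≡ 340 (mod 409)
340^2 ≡ 262 (mod 409)
340^3 ≡ 327 (mod 409)
340^4 ≡ 341 (mod 409)
340^6 ≡ 180 (mod 409)
340^8 ≡ 125 (mod 409)
340^12 ≡ 89 (mod 409)
340^17 ≡ 408 (mod 409)
340^24 ≡ 150 (mod 409)
340^34 ≡ 1 (mod 409) ✓
Hence ord(340) = 34.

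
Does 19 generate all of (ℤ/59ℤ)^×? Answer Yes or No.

φ(59) = 59 − 1 = 58 = 2 · 29.
Test 19^(58/q) mod 59 for each prime factor q of 58:
19^29 ≡ 1 (mod 59)  [q = 2: ≡ 1 ✗]
19^2 ≡ 7 (mod 59)  [q = 29: ≢ 1 ✓]
The check at q = 2 fails, so 19 generates a proper subgroup.

No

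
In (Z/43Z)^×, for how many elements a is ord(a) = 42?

12

φ(43) = 43 − 1 = 42 = 2 · 3 · 7.
Since (Z/43Z)^× is cyclic of order 42, the number of elements of order d is φ(d) when d | 42 and 0 otherwise.
42 = 2 · 3 · 7 divides 42, and φ(42) = 12.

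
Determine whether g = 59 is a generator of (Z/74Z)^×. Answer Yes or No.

Yes

φ(74) = φ(2)·φ(37) = 1·36 = 36 = 2^2 · 3^2.
An element g generates (Z/74Z)^× iff g^(36/q) ≢ 1 (mod 74) for each prime q ∈ {2, 3}.
59^18 ≡ 73 (mod 74)  [q = 2: ≢ 1 ✓]
59^12 ≡ 63 (mod 74)  [q = 3: ≢ 1 ✓]
All checks pass, so 59 has order 36 and is a primitive root modulo 74.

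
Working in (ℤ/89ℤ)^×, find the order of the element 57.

By Lagrange's theorem, ord_89(57) divides φ(89) = 89 − 1 = 88 = 2^3 · 11.
Divisors of 88: 1, 2, 4, 8, 11, 22, 44, 88.
Test each divisor d:
57^1 ≡ 57 (mod 89)
57^2 ≡ 45 (mod 89)
57^4 ≡ 67 (mod 89)
57^8 ≡ 39 (mod 89)
57^11 ≡ 88 (mod 89)
57^22 ≡ 1 (mod 89) ✓
So ord_89(57) = 22.

22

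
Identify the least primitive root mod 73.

φ(73) = 73 − 1 = 72 = 2^3 · 3^2.
g is a primitive root iff g^(72/q) ≢ 1 (mod 73) for each prime q ∈ {2, 3}.
g = 2: 2^36 ≡ 1 — hits 1, so not a primitive root.
g = 3: 3^36 ≡ 1 — hits 1, so not a primitive root.
g = 4: 4^36 ≡ 1 — hits 1, so not a primitive root.
g = 5: 5^36 ≡ 72; 5^24 ≡ 8 — none is 1, so 5 is a primitive root.
So 5 is the smallest generator of (Z/73Z)^×.

5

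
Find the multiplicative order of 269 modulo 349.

29

The order of 269 must divide φ(349) = 349 − 1 = 348 = 2^2 · 3 · 29.
Divisors of 348: 1, 2, 3, 4, 6, 12, 29, 58, 87, 116, 174, 348.
Evaluate successive powers at the divisors of 348:
269^1 ≡ 269
269^2 ≡ 118
269^3 ≡ 332
269^4 ≡ 313
269^6 ≡ 289
269^12 ≡ 110
269^29 ≡ 1
So ord_349(269) = 29.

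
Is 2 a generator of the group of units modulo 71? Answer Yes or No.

φ(71) = 71 − 1 = 70 = 2 · 5 · 7.
It suffices to check that the order of 2 is not a proper divisor of 70: compute 2^(70/q) for q ∈ {2, 5, 7}.
2^35 ≡ 1 (mod 71)  [q = 2: ≡ 1 ✗]
2^14 ≡ 54 (mod 71)  [q = 5: ≢ 1 ✓]
2^10 ≡ 30 (mod 71)  [q = 7: ≢ 1 ✓]
The check at q = 2 fails, so 2 generates a proper subgroup.

No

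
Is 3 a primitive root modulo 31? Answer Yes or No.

φ(31) = 31 − 1 = 30 = 2 · 3 · 5.
It suffices to check that the order of 3 is not a proper divisor of 30: compute 3^(30/q) for q ∈ {2, 3, 5}.
3^15 ≡ 30 (mod 31)  [q = 2: ≢ 1 ✓]
3^10 ≡ 25 (mod 31)  [q = 3: ≢ 1 ✓]
3^6 ≡ 16 (mod 31)  [q = 5: ≢ 1 ✓]
None equal 1, so ord_31(3) = 30: 3 is a primitive root.

Yes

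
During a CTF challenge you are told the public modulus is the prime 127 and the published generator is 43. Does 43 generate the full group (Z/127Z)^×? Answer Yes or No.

Yes

φ(127) = 127 − 1 = 126 = 2 · 3^2 · 7.
An element g generates (Z/127Z)^× iff g^(126/q) ≢ 1 (mod 127) for each prime q ∈ {2, 3, 7}.
43^63 ≡ 126 (mod 127)  [q = 2: ≢ 1 ✓]
43^42 ≡ 19 (mod 127)  [q = 3: ≢ 1 ✓]
43^18 ≡ 4 (mod 127)  [q = 7: ≢ 1 ✓]
None equal 1, so ord_127(43) = 126: 43 is a primitive root.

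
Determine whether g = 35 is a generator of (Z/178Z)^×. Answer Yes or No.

Yes

φ(178) = φ(2)·φ(89) = 1·88 = 88 = 2^3 · 11.
Test 35^(88/q) mod 178 for each prime factor q of 88:
35^44 ≡ 177 (mod 178)  [q = 2: ≢ 1 ✓]
35^8 ≡ 105 (mod 178)  [q = 11: ≢ 1 ✓]
All checks pass, so 35 has order 88 and is a primitive root modulo 178.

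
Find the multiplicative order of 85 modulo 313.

78

The order of 85 must divide φ(313) = 313 − 1 = 312 = 2^3 · 3 · 13.
Divisors of 312: 1, 2, 3, 4, 6, 8, 12, 13, 24, 26, 39, 52, 78, 104, 156, 312.
Check 85^d mod 313 for each divisor in increasing order:
85^1 ≡ 85
85^2 ≡ 26
85^3 ≡ 19
85^4 ≡ 50
85^6 ≡ 48
85^8 ≡ 309
85^12 ≡ 113
85^13 ≡ 215
85^24 ≡ 249
85^26 ≡ 214
85^39 ≡ 312
85^52 ≡ 98
85^78 ≡ 1
The smallest such exponent is 78, so the order of 85 is 78.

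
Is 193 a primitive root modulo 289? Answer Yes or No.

Yes

φ(289) = φ(17^2) = 17·(17−1) = 272 = 2^4 · 17.
Test 193^(272/q) mod 289 for each prime factor q of 272:
193^136 ≡ 288 (mod 289)  [q = 2: ≢ 1 ✓]
193^16 ≡ 120 (mod 289)  [q = 17: ≢ 1 ✓]
Every test exponent gives a nontrivial residue, hence 193 generates the full group.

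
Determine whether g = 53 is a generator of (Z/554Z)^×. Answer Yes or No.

φ(554) = φ(2)·φ(277) = 1·276 = 276 = 2^2 · 3 · 23.
Test 53^(276/q) mod 554 for each prime factor q of 276:
53^138 ≡ 553 (mod 554)  [q = 2: ≢ 1 ✓]
53^92 ≡ 393 (mod 554)  [q = 3: ≢ 1 ✓]
53^12 ≡ 19 (mod 554)  [q = 23: ≢ 1 ✓]
None equal 1, so ord_554(53) = 276: 53 is a primitive root.

Yes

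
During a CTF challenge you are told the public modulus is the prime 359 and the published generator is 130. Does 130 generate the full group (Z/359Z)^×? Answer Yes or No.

Yes

φ(359) = 359 − 1 = 358 = 2 · 179.
It suffices to check that the order of 130 is not a proper divisor of 358: compute 130^(358/q) for q ∈ {2, 179}.
130^179 ≡ 358 (mod 359)  [q = 2: ≢ 1 ✓]
130^2 ≡ 27 (mod 359)  [q = 179: ≢ 1 ✓]
Every test exponent gives a nontrivial residue, hence 130 generates the full group.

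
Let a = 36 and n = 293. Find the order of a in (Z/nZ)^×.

ord(36) | φ(293) = 293 − 1 = 292 = 2^2 · 73.
Divisors of 292: 1, 2, 4, 73, 146, 292.
Test each divisor d:
36^1 ≡ 36
36^2 ≡ 124
36^4 ≡ 140
36^73 ≡ 1
So ord_293(36) = 73.

73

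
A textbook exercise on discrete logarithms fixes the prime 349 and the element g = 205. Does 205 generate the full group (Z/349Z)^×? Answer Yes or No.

No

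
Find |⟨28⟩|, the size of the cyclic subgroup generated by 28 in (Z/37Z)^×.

18

ord(28) | φ(37) = 37 − 1 = 36 = 2^2 · 3^2.
Divisors of 36: 1, 2, 3, 4, 6, 9, 12, 18, 36.
Compute 28^d (mod 37) for the divisors d until we hit 1:
28^1 ≡ 28
28^2 ≡ 7
28^3 ≡ 11
28^4 ≡ 12
28^6 ≡ 10
28^9 ≡ 36
28^12 ≡ 26
28^18 ≡ 1
The smallest such exponent is 18, so the order of 28 is 18.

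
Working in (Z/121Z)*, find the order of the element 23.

11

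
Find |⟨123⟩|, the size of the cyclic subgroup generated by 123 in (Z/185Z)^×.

36

By Lagrange's theorem, ord_185(123) divides φ(185) = φ(5·37) = (5−1)·(37−1) = 4·36 = 144 = 2^4 · 3^2.
Divisors of 144: 1, 2, 3, 4, 6, 8, 9, 12, 16, 18, 24, 36, 48, 72, 144.
Test each divisor d:
123^1 ≡ 123 (mod 185)
123^2 ≡ 144 (mod 185)
123^3 ≡ 137 (mod 185)
123^4 ≡ 16 (mod 185)
123^6 ≡ 84 (mod 185)
123^8 ≡ 71 (mod 185)
123^9 ≡ 38 (mod 185)
123^12 ≡ 26 (mod 185)
123^16 ≡ 46 (mod 185)
123^18 ≡ 149 (mod 185)
123^24 ≡ 121 (mod 185)
123^36 ≡ 1 (mod 185) ✓
Therefore the multiplicative order of 123 modulo 185 is 36.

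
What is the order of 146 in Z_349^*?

By Lagrange's theorem, ord_349(146) divides φ(349) = 349 − 1 = 348 = 2^2 · 3 · 29.
Divisors of 348: 1, 2, 3, 4, 6, 12, 29, 58, 87, 116, 174, 348.
Test each divisor d:
146^1 ≡ 146
146^2 ≡ 27
146^3 ≡ 103
146^4 ≡ 31
146^6 ≡ 139
146^12 ≡ 126
146^29 ≡ 213
146^58 ≡ 348
146^87 ≡ 136
146^116 ≡ 1
The smallest such exponent is 116, so the order of 146 is 116.

116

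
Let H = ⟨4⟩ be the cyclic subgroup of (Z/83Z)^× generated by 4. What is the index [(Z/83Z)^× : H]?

2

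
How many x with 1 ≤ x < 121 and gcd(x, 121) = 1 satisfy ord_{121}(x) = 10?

4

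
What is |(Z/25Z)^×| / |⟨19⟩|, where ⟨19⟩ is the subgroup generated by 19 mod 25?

2

The order of 19 must divide φ(25) = φ(5^2) = 5·(5−1) = 20 = 2^2 · 5.
Divisors of 20: 1, 2, 4, 5, 10, 20.
Check 19^d mod 25 for each divisor in increasing order:
19^1 ≡ 19 (mod 25)
19^2 ≡ 11 (mod 25)
19^4 ≡ 21 (mod 25)
19^5 ≡ 24 (mod 25)
19^10 ≡ 1 (mod 25) ✓
So ord_25(19) = 10, hence |⟨19⟩| = 10.
The index is φ(25) / ord(19) = 20 / 10 = 2.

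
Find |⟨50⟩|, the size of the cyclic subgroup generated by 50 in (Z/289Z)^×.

34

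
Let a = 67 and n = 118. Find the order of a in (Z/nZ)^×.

The order of 67 must divide φ(118) = φ(2)·φ(59) = 1·58 = 58 = 2 · 29.
Divisors of 58: 1, 2, 29, 58.
Check 67^d mod 118 for each divisor in increasing order:
67^1 ≡ 67 (mod 118)
67^2 ≡ 5 (mod 118)
67^29 ≡ 117 (mod 118)
67^58 ≡ 1 (mod 118) ✓
The smallest such exponent is 58, so the order of 67 is 58.

58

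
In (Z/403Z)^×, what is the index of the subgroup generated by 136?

By Lagrange's theorem, ord_403(136) divides φ(403) = φ(13·31) = (13−1)·(31−1) = 12·30 = 360 = 2^3 · 3^2 · 5.
Divisors of 360: 1, 2, 3, 4, 5, 6, 8, 9, 10, 12, 15, 18, 20, 24, 30, 36, 40, 45, 60, 72, 90, 120, 180, 360.
Check 136^d mod 403 for each divisor in increasing order:
136^1 ≡ 136 (mod 403)
136^2 ≡ 361 (mod 403)
136^3 ≡ 333 (mod 403)
136^4 ≡ 152 (mod 403)
136^5 ≡ 119 (mod 403)
136^6 ≡ 64 (mod 403)
136^8 ≡ 133 (mod 403)
136^9 ≡ 356 (mod 403)
136^10 ≡ 56 (mod 403)
136^12 ≡ 66 (mod 403)
136^15 ≡ 216 (mod 403)
136^18 ≡ 194 (mod 403)
136^20 ≡ 315 (mod 403)
136^24 ≡ 326 (mod 403)
136^30 ≡ 311 (mod 403)
136^36 ≡ 157 (mod 403)
136^40 ≡ 87 (mod 403)
136^45 ≡ 278 (mod 403)
136^60 ≡ 1 (mod 403) ✓
Thus |⟨136⟩| = ord(136) = 60.
[(Z/403Z)^× : ⟨136⟩] = 360/60 = 6.

6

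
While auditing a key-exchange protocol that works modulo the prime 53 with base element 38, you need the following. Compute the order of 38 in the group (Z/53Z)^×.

Since 38 ∈ (Z/53Z)^×, its order divides φ(53) = 53 − 1 = 52 = 2^2 · 13.
Divisors of 52: 1, 2, 4, 13, 26, 52.
Compute 38^d (mod 53) for the divisors d until we hit 1:
38^1 ≡ 38 (mod 53)
38^2 ≡ 13 (mod 53)
38^4 ≡ 10 (mod 53)
38^13 ≡ 52 (mod 53)
38^26 ≡ 1 (mod 53) ✓
Therefore the multiplicative order of 38 modulo 53 is 26.

26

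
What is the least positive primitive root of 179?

φ(179) = 179 − 1 = 178 = 2 · 89.
Test candidates g = 2, 3, … against the prime factors q ∈ {2, 89} of φ(179): g is a generator iff g^(178/q) ≢ 1 for every such q.
g = 2: 2^89 ≡ 178; 2^2 ≡ 4 — none is 1, so 2 is a primitive root.
Hence the least primitive root of 179 is 2.

2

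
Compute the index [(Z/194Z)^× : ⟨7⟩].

1

The order of 7 must divide φ(194) = φ(2)·φ(97) = 1·96 = 96 = 2^5 · 3.
Divisors of 96: 1, 2, 3, 4, 6, 8, 12, 16, 24, 32, 48, 96.
Compute 7^d (mod 194) for the divisors d until we hit 1:
7^1 ≡ 7 (mod 194)
7^2 ≡ 49 (mod 194)
7^3 ≡ 149 (mod 194)
7^4 ≡ 73 (mod 194)
7^6 ≡ 85 (mod 194)
7^8 ≡ 91 (mod 194)
7^12 ≡ 47 (mod 194)
7^16 ≡ 133 (mod 194)
7^24 ≡ 75 (mod 194)
7^32 ≡ 35 (mod 194)
7^48 ≡ 193 (mod 194)
7^96 ≡ 1 (mod 194) ✓
Thus |⟨7⟩| = ord(7) = 96.
[(Z/194Z)^× : ⟨7⟩] = 96/96 = 1.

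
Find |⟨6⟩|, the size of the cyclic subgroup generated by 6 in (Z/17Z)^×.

16

By Lagrange's theorem, ord_17(6) divides φ(17) = 17 − 1 = 16 = 2^4.
Divisors of 16: 1, 2, 4, 8, 16.
Compute 6^d (mod 17) for the divisors d until we hit 1:
6^1 ≡ 6 (mod 17)
6^2 ≡ 2 (mod 17)
6^4 ≡ 4 (mod 17)
6^8 ≡ 16 (mod 17)
6^16 ≡ 1 (mod 17) ✓
Hence ord(6) = 16.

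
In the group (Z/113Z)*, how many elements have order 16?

φ(113) = 113 − 1 = 112 = 2^4 · 7.
(Z/113Z)^× is cyclic (|G| = 112); a cyclic group of order m has exactly φ(d) elements of each order d | m, and none otherwise.
16 = 2^4 divides 112, and φ(16) = 8.

8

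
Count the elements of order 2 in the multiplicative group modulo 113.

φ(113) = 113 − 1 = 112 = 2^4 · 7.
(Z/113Z)^× is cyclic (|G| = 112); a cyclic group of order m has exactly φ(d) elements of each order d | m, and none otherwise.
2 | 112, and φ(2) = 2 − 1 = 1.

1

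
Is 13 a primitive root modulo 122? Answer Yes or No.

φ(122) = φ(2)·φ(61) = 1·60 = 60 = 2^2 · 3 · 5.
Test 13^(60/q) mod 122 for each prime factor q of 60:
13^30 ≡ 1 (mod 122)  [q = 2: ≡ 1 ✗]
13^20 ≡ 47 (mod 122)  [q = 3: ≢ 1 ✓]
13^12 ≡ 1 (mod 122)  [q = 5: ≡ 1 ✗]
Since 13^30 ≡ 1, the order of 13 divides 30 < 60, so 13 is not a primitive root.

No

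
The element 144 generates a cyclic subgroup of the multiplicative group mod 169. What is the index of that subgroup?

12

By Lagrange's theorem, ord_169(144) divides φ(169) = φ(13^2) = 13·(13−1) = 156 = 2^2 · 3 · 13.
Divisors of 156: 1, 2, 3, 4, 6, 12, 13, 26, 39, 52, 78, 156.
Check 144^d mod 169 for each divisor in increasing order:
144^1 ≡ 144 (mod 169)
144^2 ≡ 118 (mod 169)
144^3 ≡ 92 (mod 169)
144^4 ≡ 66 (mod 169)
144^6 ≡ 14 (mod 169)
144^12 ≡ 27 (mod 169)
144^13 ≡ 1 (mod 169) ✓
The order of 144 is 13, so the subgroup it generates has 13 elements.
Index = |(Z/169Z)^×| / |⟨144⟩| = 156 / 13 = 12.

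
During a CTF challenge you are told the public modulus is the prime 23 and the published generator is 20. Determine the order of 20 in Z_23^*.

22

Since 20 ∈ (Z/23Z)^×, its order divides φ(23) = 23 − 1 = 22 = 2 · 11.
Divisors of 22: 1, 2, 11, 22.
Test each divisor d:
20^1 ≡ 20
20^2 ≡ 9
20^11 ≡ 22
20^22 ≡ 1
Therefore the multiplicative order of 20 modulo 23 is 22.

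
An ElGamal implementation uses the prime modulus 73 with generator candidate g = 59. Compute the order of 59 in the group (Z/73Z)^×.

72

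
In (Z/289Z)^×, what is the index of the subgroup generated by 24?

1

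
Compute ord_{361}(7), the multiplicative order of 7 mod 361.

57

ord(7) | φ(361) = φ(19^2) = 19·(19−1) = 342 = 2 · 3^2 · 19.
Divisors of 342: 1, 2, 3, 6, 9, 18, 19, 38, 57, 114, 171, 342.
Evaluate successive powers at the divisors of 342:
7^1 ≡ 7 (mod 361)
7^2 ≡ 49 (mod 361)
7^3 ≡ 343 (mod 361)
7^6 ≡ 324 (mod 361)
7^9 ≡ 305 (mod 361)
7^18 ≡ 248 (mod 361)
7^19 ≡ 292 (mod 361)
7^38 ≡ 68 (mod 361)
7^57 ≡ 1 (mod 361) ✓
So ord_361(7) = 57.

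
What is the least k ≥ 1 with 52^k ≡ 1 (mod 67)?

22

ord(52) | φ(67) = 67 − 1 = 66 = 2 · 3 · 11.
Divisors of 66: 1, 2, 3, 6, 11, 22, 33, 66.
Evaluate successive powers at the divisors of 66:
52^1 ≡ 52 (mod 67)
52^2 ≡ 24 (mod 67)
52^3 ≡ 42 (mod 67)
52^6 ≡ 22 (mod 67)
52^11 ≡ 66 (mod 67)
52^22 ≡ 1 (mod 67) ✓
Hence ord(52) = 22.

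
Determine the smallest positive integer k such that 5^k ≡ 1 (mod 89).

ord(5) | φ(89) = 89 − 1 = 88 = 2^3 · 11.
Divisors of 88: 1, 2, 4, 8, 11, 22, 44, 88.
Compute 5^d (mod 89) for the divisors d until we hit 1:
5^1 ≡ 5
5^2 ≡ 25
5^4 ≡ 2
5^8 ≡ 4
5^11 ≡ 55
5^22 ≡ 88
5^44 ≡ 1
Therefore the multiplicative order of 5 modulo 89 is 44.

44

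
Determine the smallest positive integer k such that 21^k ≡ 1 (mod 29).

28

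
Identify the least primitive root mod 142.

7

φ(142) = φ(2)·φ(71) = 1·70 = 70 = 2 · 5 · 7.
Test candidates g = 2, 3, … against the prime factors q ∈ {2, 5, 7} of φ(142): g is a generator iff g^(70/q) ≢ 1 for every such q.
g = 2: gcd(2, 142) = 2 > 1, not a unit — skip.
g = 3: 3^35 ≡ 1 — hits 1, so not a primitive root.
g = 4: gcd(4, 142) = 2 > 1, not a unit — skip.
g = 5: 5^35 ≡ 1 — hits 1, so not a primitive root.
g = 6: gcd(6, 142) = 2 > 1, not a unit — skip.
g = 7: 7^35 ≡ 141; 7^14 ≡ 125; 7^10 ≡ 45 — none is 1, so 7 is a primitive root.
Hence the least primitive root of 142 is 7.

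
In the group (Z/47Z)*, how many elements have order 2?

φ(47) = 47 − 1 = 46 = 2 · 23.
(Z/47Z)^× is cyclic (|G| = 46); a cyclic group of order m has exactly φ(d) elements of each order d | m, and none otherwise.
2 | 46, and φ(2) = 2 − 1 = 1.

1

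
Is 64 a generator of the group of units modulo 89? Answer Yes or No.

No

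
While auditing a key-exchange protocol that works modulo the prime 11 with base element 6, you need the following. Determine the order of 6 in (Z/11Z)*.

10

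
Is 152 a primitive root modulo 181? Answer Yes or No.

No

φ(181) = 181 − 1 = 180 = 2^2 · 3^2 · 5.
An element g generates (Z/181Z)^× iff g^(180/q) ≢ 1 (mod 181) for each prime q ∈ {2, 3, 5}.
152^90 ≡ 1 (mod 181)  [q = 2: ≡ 1 ✗]
152^60 ≡ 1 (mod 181)  [q = 3: ≡ 1 ✗]
152^36 ≡ 125 (mod 181)  [q = 5: ≢ 1 ✓]
The check at q = 2 fails, so 152 generates a proper subgroup.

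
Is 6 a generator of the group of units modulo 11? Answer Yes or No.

Yes

φ(11) = 11 − 1 = 10 = 2 · 5.
It suffices to check that the order of 6 is not a proper divisor of 10: compute 6^(10/q) for q ∈ {2, 5}.
6^5 ≡ 10 (mod 11)  [q = 2: ≢ 1 ✓]
6^2 ≡ 3 (mod 11)  [q = 5: ≢ 1 ✓]
Every test exponent gives a nontrivial residue, hence 6 generates the full group.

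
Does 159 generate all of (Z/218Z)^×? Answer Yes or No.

φ(218) = φ(2)·φ(109) = 1·108 = 108 = 2^2 · 3^3.
159 is a primitive root mod 218 iff 159^(φ(218)/q) ≢ 1 for every prime q | φ(218), i.e. q ∈ {2, 3}.
159^54 ≡ 217 (mod 218)  [q = 2: ≢ 1 ✓]
159^36 ≡ 45 (mod 218)  [q = 3: ≢ 1 ✓]
Every test exponent gives a nontrivial residue, hence 159 generates the full group.

Yes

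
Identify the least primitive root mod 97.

5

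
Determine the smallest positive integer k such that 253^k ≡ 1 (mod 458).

228

By Lagrange's theorem, ord_458(253) divides φ(458) = φ(2)·φ(229) = 1·228 = 228 = 2^2 · 3 · 19.
Divisors of 228: 1, 2, 3, 4, 6, 12, 19, 38, 57, 76, 114, 228.
Evaluate successive powers at the divisors of 228:
253^1 ≡ 253
253^2 ≡ 347
253^3 ≡ 313
253^4 ≡ 413
253^6 ≡ 415
253^12 ≡ 17
253^19 ≡ 89
253^38 ≡ 135
253^57 ≡ 107
253^76 ≡ 363
253^114 ≡ 457
253^228 ≡ 1
Hence ord(253) = 228.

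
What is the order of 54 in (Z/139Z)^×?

69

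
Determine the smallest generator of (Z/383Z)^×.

5

φ(383) = 383 − 1 = 382 = 2 · 191.
Test candidates g = 2, 3, … against the prime factors q ∈ {2, 191} of φ(383): g is a generator iff g^(382/q) ≢ 1 for every such q.
g = 2: 2^191 ≡ 1 — hits 1, so not a primitive root.
g = 3: 3^191 ≡ 1 — hits 1, so not a primitive root.
g = 4: 4^191 ≡ 1 — hits 1, so not a primitive root.
g = 5: 5^191 ≡ 382; 5^2 ≡ 25 — none is 1, so 5 is a primitive root.
Hence the least primitive root of 383 is 5.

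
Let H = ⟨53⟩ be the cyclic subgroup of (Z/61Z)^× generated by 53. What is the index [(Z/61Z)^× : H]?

3

By Lagrange's theorem, ord_61(53) divides φ(61) = 61 − 1 = 60 = 2^2 · 3 · 5.
Divisors of 60: 1, 2, 3, 4, 5, 6, 10, 12, 15, 20, 30, 60.
Compute 53^d (mod 61) for the divisors d until we hit 1:
53^1 ≡ 53
53^2 ≡ 3
53^3 ≡ 37
53^4 ≡ 9
53^5 ≡ 50
53^6 ≡ 27
53^10 ≡ 60
53^12 ≡ 58
53^15 ≡ 11
53^20 ≡ 1
The order of 53 is 20, so the subgroup it generates has 20 elements.
Index = |(Z/61Z)^×| / |⟨53⟩| = 60 / 20 = 3.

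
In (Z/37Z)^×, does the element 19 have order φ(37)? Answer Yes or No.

φ(37) = 37 − 1 = 36 = 2^2 · 3^2.
Test 19^(36/q) mod 37 for each prime factor q of 36:
19^18 ≡ 36 (mod 37)  [q = 2: ≢ 1 ✓]
19^12 ≡ 10 (mod 37)  [q = 3: ≢ 1 ✓]
None equal 1, so ord_37(19) = 36: 19 is a primitive root.

Yes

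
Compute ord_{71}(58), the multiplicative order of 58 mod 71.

Since 58 ∈ (Z/71Z)^×, its order divides φ(71) = 71 − 1 = 70 = 2 · 5 · 7.
Divisors of 70: 1, 2, 5, 7, 10, 14, 35, 70.
Evaluate successive powers at the divisors of 70:
58^1 ≡ 58 (mod 71)
58^2 ≡ 27 (mod 71)
58^5 ≡ 37 (mod 71)
58^7 ≡ 5 (mod 71)
58^10 ≡ 20 (mod 71)
58^14 ≡ 25 (mod 71)
58^35 ≡ 1 (mod 71) ✓
Therefore the multiplicative order of 58 modulo 71 is 35.

35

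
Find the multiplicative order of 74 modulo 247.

9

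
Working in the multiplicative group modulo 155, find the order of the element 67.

Since 67 ∈ (Z/155Z)^×, its order divides φ(155) = φ(5·31) = (5−1)·(31−1) = 4·30 = 120 = 2^3 · 3 · 5.
Divisors of 120: 1, 2, 3, 4, 5, 6, 8, 10, 12, 15, 20, 24, 30, 40, 60, 120.
Test each divisor d:
67^1 ≡ 67
67^2 ≡ 149
67^3 ≡ 63
67^4 ≡ 36
67^5 ≡ 87
67^6 ≡ 94
67^8 ≡ 56
67^10 ≡ 129
67^12 ≡ 1
So ord_155(67) = 12.

12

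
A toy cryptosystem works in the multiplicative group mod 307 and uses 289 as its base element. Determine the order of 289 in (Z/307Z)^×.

3

Since 289 ∈ (Z/307Z)^×, its order divides φ(307) = 307 − 1 = 306 = 2 · 3^2 · 17.
Divisors of 306: 1, 2, 3, 6, 9, 17, 18, 34, 51, 102, 153, 306.
Evaluate successive powers at the divisors of 306:
289^1 ≡ 289
289^2 ≡ 17
289^3 ≡ 1
So ord_307(289) = 3.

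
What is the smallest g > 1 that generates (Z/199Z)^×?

3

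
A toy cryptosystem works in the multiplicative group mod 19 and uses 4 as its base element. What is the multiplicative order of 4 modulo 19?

The order of 4 must divide φ(19) = 19 − 1 = 18 = 2 · 3^2.
Divisors of 18: 1, 2, 3, 6, 9, 18.
Check 4^d mod 19 for each divisor in increasing order:
4^1 ≡ 4 (mod 19)
4^2 ≡ 16 (mod 19)
4^3 ≡ 7 (mod 19)
4^6 ≡ 11 (mod 19)
4^9 ≡ 1 (mod 19) ✓
So ord_19(4) = 9.

9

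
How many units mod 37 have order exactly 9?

6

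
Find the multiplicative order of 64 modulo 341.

5

By Lagrange's theorem, ord_341(64) divides φ(341) = φ(11·31) = (11−1)·(31−1) = 10·30 = 300 = 2^2 · 3 · 5^2.
Divisors of 300: 1, 2, 3, 4, 5, 6, 10, 12, 15, 20, 25, 30, 50, 60, 75, 100, 150, 300.
Evaluate successive powers at the divisors of 300:
64^1 ≡ 64 (mod 341)
64^2 ≡ 4 (mod 341)
64^3 ≡ 256 (mod 341)
64^4 ≡ 16 (mod 341)
64^5 ≡ 1 (mod 341) ✓
The smallest such exponent is 5, so the order of 64 is 5.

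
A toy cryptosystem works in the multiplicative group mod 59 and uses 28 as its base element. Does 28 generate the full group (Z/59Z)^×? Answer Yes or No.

φ(59) = 59 − 1 = 58 = 2 · 29.
An element g generates (Z/59Z)^× iff g^(58/q) ≢ 1 (mod 59) for each prime q ∈ {2, 29}.
28^29 ≡ 1 (mod 59)  [q = 2: ≡ 1 ✗]
28^2 ≡ 17 (mod 59)  [q = 29: ≢ 1 ✓]
28^29 ≡ 1 shows ord(28) | 29, strictly less than φ(59); not a primitive root.

No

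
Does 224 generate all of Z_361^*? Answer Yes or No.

Yes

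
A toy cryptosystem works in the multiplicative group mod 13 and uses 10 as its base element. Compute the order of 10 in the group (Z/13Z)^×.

The order of 10 must divide φ(13) = 13 − 1 = 12 = 2^2 · 3.
Divisors of 12: 1, 2, 3, 4, 6, 12.
Evaluate successive powers at the divisors of 12:
10^1 ≡ 10 (mod 13)
10^2 ≡ 9 (mod 13)
10^3 ≡ 12 (mod 13)
10^4 ≡ 3 (mod 13)
10^6 ≡ 1 (mod 13) ✓
Therefore the multiplicative order of 10 modulo 13 is 6.

6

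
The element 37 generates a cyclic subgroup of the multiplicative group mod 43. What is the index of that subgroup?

ord(37) | φ(43) = 43 − 1 = 42 = 2 · 3 · 7.
Divisors of 42: 1, 2, 3, 6, 7, 14, 21, 42.
Compute 37^d (mod 43) for the divisors d until we hit 1:
37^1 ≡ 37 (mod 43)
37^2 ≡ 36 (mod 43)
37^3 ≡ 42 (mod 43)
37^6 ≡ 1 (mod 43) ✓
The order of 37 is 6, so the subgroup it generates has 6 elements.
The index is φ(43) / ord(37) = 42 / 6 = 7.

7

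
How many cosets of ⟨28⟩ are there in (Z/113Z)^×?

16

Since 28 ∈ (Z/113Z)^×, its order divides φ(113) = 113 − 1 = 112 = 2^4 · 7.
Divisors of 112: 1, 2, 4, 7, 8, 14, 16, 28, 56, 112.
Compute 28^d (mod 113) for the divisors d until we hit 1:
28^1 ≡ 28 (mod 113)
28^2 ≡ 106 (mod 113)
28^4 ≡ 49 (mod 113)
28^7 ≡ 1 (mod 113) ✓
Thus |⟨28⟩| = ord(28) = 7.
The index is φ(113) / ord(28) = 112 / 7 = 16.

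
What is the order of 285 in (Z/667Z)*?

77

Since 285 ∈ (Z/667Z)^×, its order divides φ(667) = φ(23·29) = (23−1)·(29−1) = 22·28 = 616 = 2^3 · 7 · 11.
Divisors of 616: 1, 2, 4, 7, 8, 11, 14, 22, 28, 44, 56, 77, 88, 154, 308, 616.
Check 285^d mod 667 for each divisor in increasing order:
285^1 ≡ 285
285^2 ≡ 518
285^4 ≡ 190
285^7 ≡ 349
285^8 ≡ 82
285^11 ≡ 277
285^14 ≡ 407
285^22 ≡ 24
285^28 ≡ 233
285^44 ≡ 576
285^56 ≡ 262
285^77 ≡ 1
Hence ord(285) = 77.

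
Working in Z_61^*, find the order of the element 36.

30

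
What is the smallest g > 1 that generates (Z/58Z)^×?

φ(58) = φ(2)·φ(29) = 1·28 = 28 = 2^2 · 7.
g is a primitive root iff g^(28/q) ≢ 1 (mod 58) for each prime q ∈ {2, 7}.
g = 2: gcd(2, 58) = 2 > 1, not a unit — skip.
g = 3: 3^14 ≡ 57; 3^4 ≡ 23 — none is 1, so 3 is a primitive root.
Hence the least primitive root of 58 is 3.

3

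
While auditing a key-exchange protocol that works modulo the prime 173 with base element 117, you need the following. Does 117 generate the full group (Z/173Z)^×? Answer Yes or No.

φ(173) = 173 − 1 = 172 = 2^2 · 43.
Test 117^(172/q) mod 173 for each prime factor q of 172:
117^86 ≡ 1 (mod 173)  [q = 2: ≡ 1 ✗]
117^4 ≡ 138 (mod 173)  [q = 43: ≢ 1 ✓]
The check at q = 2 fails, so 117 generates a proper subgroup.

No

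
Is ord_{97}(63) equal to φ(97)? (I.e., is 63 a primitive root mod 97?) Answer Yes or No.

φ(97) = 97 − 1 = 96 = 2^5 · 3.
63 is a primitive root mod 97 iff 63^(φ(97)/q) ≢ 1 for every prime q | φ(97), i.e. q ∈ {2, 3}.
63^48 ≡ 96 (mod 97)  [q = 2: ≢ 1 ✓]
63^32 ≡ 1 (mod 97)  [q = 3: ≡ 1 ✗]
Since 63^32 ≡ 1, the order of 63 divides 32 < 96, so 63 is not a primitive root.

No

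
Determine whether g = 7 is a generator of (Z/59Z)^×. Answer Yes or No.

No

φ(59) = 59 − 1 = 58 = 2 · 29.
An element g generates (Z/59Z)^× iff g^(58/q) ≢ 1 (mod 59) for each prime q ∈ {2, 29}.
7^29 ≡ 1 (mod 59)  [q = 2: ≡ 1 ✗]
7^2 ≡ 49 (mod 59)  [q = 29: ≢ 1 ✓]
The check at q = 2 fails, so 7 generates a proper subgroup.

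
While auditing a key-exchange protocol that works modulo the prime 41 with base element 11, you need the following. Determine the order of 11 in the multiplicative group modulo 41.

40

Since 11 ∈ (Z/41Z)^×, its order divides φ(41) = 41 − 1 = 40 = 2^3 · 5.
Divisors of 40: 1, 2, 4, 5, 8, 10, 20, 40.
Compute 11^d (mod 41) for the divisors d until we hit 1:
11^1 ≡ 11 (mod 41)
11^2 ≡ 39 (mod 41)
11^4 ≡ 4 (mod 41)
11^5 ≡ 3 (mod 41)
11^8 ≡ 16 (mod 41)
11^10 ≡ 9 (mod 41)
11^20 ≡ 40 (mod 41)
11^40 ≡ 1 (mod 41) ✓
Hence ord(11) = 40.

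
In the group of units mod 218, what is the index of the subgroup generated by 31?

2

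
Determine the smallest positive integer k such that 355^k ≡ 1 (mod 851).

396

By Lagrange's theorem, ord_851(355) divides φ(851) = φ(23·37) = (23−1)·(37−1) = 22·36 = 792 = 2^3 · 3^2 · 11.
Divisors of 792: 1, 2, 3, 4, 6, 8, 9, 11, 12, 18, 22, 24, 33, 36, 44, 66, 72, 88, 99, 132, 198, 264, 396, 792.
Check 355^d mod 851 for each divisor in increasing order:
355^1 ≡ 355 (mod 851)
355^2 ≡ 77 (mod 851)
355^3 ≡ 103 (mod 851)
355^4 ≡ 823 (mod 851)
355^6 ≡ 397 (mod 851)
355^8 ≡ 784 (mod 851)
355^9 ≡ 43 (mod 851)
355^11 ≡ 758 (mod 851)
355^12 ≡ 174 (mod 851)
355^18 ≡ 147 (mod 851)
355^22 ≡ 139 (mod 851)
355^24 ≡ 491 (mod 851)
355^33 ≡ 689 (mod 851)
355^36 ≡ 334 (mod 851)
355^44 ≡ 599 (mod 851)
355^66 ≡ 714 (mod 851)
355^72 ≡ 75 (mod 851)
355^88 ≡ 530 (mod 851)
355^99 ≡ 68 (mod 851)
355^132 ≡ 47 (mod 851)
355^198 ≡ 369 (mod 851)
355^264 ≡ 507 (mod 851)
355^396 ≡ 1 (mod 851) ✓
The smallest such exponent is 396, so the order of 355 is 396.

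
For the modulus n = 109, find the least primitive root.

6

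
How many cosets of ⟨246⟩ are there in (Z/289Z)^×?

2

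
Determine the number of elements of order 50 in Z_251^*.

φ(251) = 251 − 1 = 250 = 2 · 5^3.
(Z/251Z)^× is cyclic (|G| = 250); a cyclic group of order m has exactly φ(d) elements of each order d | m, and none otherwise.
50 = 2 · 5^2 divides 250, and φ(50) = 20.

20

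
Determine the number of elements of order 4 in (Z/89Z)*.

2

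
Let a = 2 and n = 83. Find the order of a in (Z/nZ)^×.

The order of 2 must divide φ(83) = 83 − 1 = 82 = 2 · 41.
Divisors of 82: 1, 2, 41, 82.
Evaluate successive powers at the divisors of 82:
2^1 ≡ 2 (mod 83)
2^2 ≡ 4 (mod 83)
2^41 ≡ 82 (mod 83)
2^82 ≡ 1 (mod 83) ✓
Therefore the multiplicative order of 2 modulo 83 is 82.

82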